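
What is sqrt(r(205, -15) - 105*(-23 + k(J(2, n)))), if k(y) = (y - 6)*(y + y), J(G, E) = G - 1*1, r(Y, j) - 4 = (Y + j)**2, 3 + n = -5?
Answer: sqrt(39569) ≈ 198.92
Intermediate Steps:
n = -8 (n = -3 - 5 = -8)
r(Y, j) = 4 + (Y + j)**2
J(G, E) = -1 + G (J(G, E) = G - 1 = -1 + G)
k(y) = 2*y*(-6 + y) (k(y) = (-6 + y)*(2*y) = 2*y*(-6 + y))
sqrt(r(205, -15) - 105*(-23 + k(J(2, n)))) = sqrt((4 + (205 - 15)**2) - 105*(-23 + 2*(-1 + 2)*(-6 + (-1 + 2)))) = sqrt((4 + 190**2) - 105*(-23 + 2*1*(-6 + 1))) = sqrt((4 + 36100) - 105*(-23 + 2*1*(-5))) = sqrt(36104 - 105*(-23 - 10)) = sqrt(36104 - 105*(-33)) = sqrt(36104 + 3465) = sqrt(39569)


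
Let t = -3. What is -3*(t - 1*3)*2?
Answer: 36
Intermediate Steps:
-3*(t - 1*3)*2 = -3*(-3 - 1*3)*2 = -3*(-3 - 3)*2 = -3*(-6)*2 = 18*2 = 36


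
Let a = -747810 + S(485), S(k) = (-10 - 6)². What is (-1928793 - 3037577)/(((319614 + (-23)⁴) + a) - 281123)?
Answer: 2483185/214611 ≈ 11.571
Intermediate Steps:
S(k) = 256 (S(k) = (-16)² = 256)
a = -747554 (a = -747810 + 256 = -747554)
(-1928793 - 3037577)/(((319614 + (-23)⁴) + a) - 281123) = (-1928793 - 3037577)/(((319614 + (-23)⁴) - 747554) - 281123) = -4966370/(((319614 + 279841) - 747554) - 281123) = -4966370/((599455 - 747554) - 281123) = -4966370/(-148099 - 281123) = -4966370/(-429222) = -4966370*(-1/429222) = 2483185/214611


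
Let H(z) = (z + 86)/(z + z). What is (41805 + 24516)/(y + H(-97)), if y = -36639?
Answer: -12866274/7107955 ≈ -1.8101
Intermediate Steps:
H(z) = (86 + z)/(2*z) (H(z) = (86 + z)/((2*z)) = (86 + z)*(1/(2*z)) = (86 + z)/(2*z))
(41805 + 24516)/(y + H(-97)) = (41805 + 24516)/(-36639 + (½)*(86 - 97)/(-97)) = 66321/(-36639 + (½)*(-1/97)*(-11)) = 66321/(-36639 + 11/194) = 66321/(-7107955/194) = 66321*(-194/7107955) = -12866274/7107955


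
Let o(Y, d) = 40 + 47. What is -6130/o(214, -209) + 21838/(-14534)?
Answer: -45496663/632229 ≈ -71.962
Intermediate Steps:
o(Y, d) = 87
-6130/o(214, -209) + 21838/(-14534) = -6130/87 + 21838/(-14534) = -6130*1/87 + 21838*(-1/14534) = -6130/87 - 10919/7267 = -45496663/632229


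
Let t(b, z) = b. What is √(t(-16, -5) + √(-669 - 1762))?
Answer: √(-16 + I*√2431) ≈ 4.233 + 5.8239*I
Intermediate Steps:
√(t(-16, -5) + √(-669 - 1762)) = √(-16 + √(-669 - 1762)) = √(-16 + √(-2431)) = √(-16 + I*√2431)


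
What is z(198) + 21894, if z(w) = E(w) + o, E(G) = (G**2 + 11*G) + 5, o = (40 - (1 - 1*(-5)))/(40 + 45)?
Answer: 316407/5 ≈ 63281.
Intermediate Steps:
o = 2/5 (o = (40 - (1 + 5))/85 = (40 - 1*6)*(1/85) = (40 - 6)*(1/85) = 34*(1/85) = 2/5 ≈ 0.40000)
E(G) = 5 + G**2 + 11*G
z(w) = 27/5 + w**2 + 11*w (z(w) = (5 + w**2 + 11*w) + 2/5 = 27/5 + w**2 + 11*w)
z(198) + 21894 = (27/5 + 198**2 + 11*198) + 21894 = (27/5 + 39204 + 2178) + 21894 = 206937/5 + 21894 = 316407/5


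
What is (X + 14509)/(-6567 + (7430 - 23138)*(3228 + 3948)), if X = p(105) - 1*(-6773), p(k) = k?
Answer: -7129/37575725 ≈ -0.00018972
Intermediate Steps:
X = 6878 (X = 105 - 1*(-6773) = 105 + 6773 = 6878)
(X + 14509)/(-6567 + (7430 - 23138)*(3228 + 3948)) = (6878 + 14509)/(-6567 + (7430 - 23138)*(3228 + 3948)) = 21387/(-6567 - 15708*7176) = 21387/(-6567 - 112720608) = 21387/(-112727175) = 21387*(-1/112727175) = -7129/37575725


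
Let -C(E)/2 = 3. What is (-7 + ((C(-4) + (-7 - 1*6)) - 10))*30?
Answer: -1080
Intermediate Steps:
C(E) = -6 (C(E) = -2*3 = -6)
(-7 + ((C(-4) + (-7 - 1*6)) - 10))*30 = (-7 + ((-6 + (-7 - 1*6)) - 10))*30 = (-7 + ((-6 + (-7 - 6)) - 10))*30 = (-7 + ((-6 - 13) - 10))*30 = (-7 + (-19 - 10))*30 = (-7 - 29)*30 = -36*30 = -1080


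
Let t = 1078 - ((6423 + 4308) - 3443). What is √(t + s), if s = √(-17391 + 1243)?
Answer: √(-6210 + 2*I*√4037) ≈ 0.8062 + 78.808*I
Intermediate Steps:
s = 2*I*√4037 (s = √(-16148) = 2*I*√4037 ≈ 127.07*I)
t = -6210 (t = 1078 - (10731 - 3443) = 1078 - 1*7288 = 1078 - 7288 = -6210)
√(t + s) = √(-6210 + 2*I*√4037)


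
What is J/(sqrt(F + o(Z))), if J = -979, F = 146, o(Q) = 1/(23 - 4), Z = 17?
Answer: -979*sqrt(2109)/555 ≈ -81.008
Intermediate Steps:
o(Q) = 1/19
J/(sqrt(F + o(Z))) = -979/sqrt(146 + 1/19) = -979*sqrt(2109)/555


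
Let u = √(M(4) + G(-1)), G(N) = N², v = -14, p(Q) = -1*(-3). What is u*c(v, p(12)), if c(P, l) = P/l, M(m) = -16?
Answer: -14*I*√15/3 ≈ -18.074*I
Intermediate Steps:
p(Q) = 3
u = I*√15 (u = √(-16 + (-1)²) = √(-16 + 1) = √(-15) = I*√15 ≈ 3.873*I)
u*c(v, p(12)) = (I*√15)*(-14/3) = -14*I*√15/3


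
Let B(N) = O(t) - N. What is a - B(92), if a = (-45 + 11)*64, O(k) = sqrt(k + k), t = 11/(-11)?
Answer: -2084 - I*sqrt(2) ≈ -2084.0 - 1.4142*I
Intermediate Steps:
t = -1 (t = 11*(-1/11) = -1)
O(k) = sqrt(2)*sqrt(k) (O(k) = sqrt(2*k) = sqrt(2)*sqrt(k))
B(N) = -N + I*sqrt(2) (B(N) = sqrt(2)*sqrt(-1) - N = sqrt(2)*I - N = I*sqrt(2) - N = -N + I*sqrt(2))
a = -2176 (a = -34*64 = -2176)
a - B(92) = -2176 - (-1*92 + I*sqrt(2)) = -2176 - (-92 + I*sqrt(2)) = -2176 + (92 - I*sqrt(2)) = -2084 - I*sqrt(2)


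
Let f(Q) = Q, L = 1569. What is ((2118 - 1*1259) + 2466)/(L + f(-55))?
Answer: 3325/1514 ≈ 2.1962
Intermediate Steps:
((2118 - 1*1259) + 2466)/(L + f(-55)) = ((2118 - 1*1259) + 2466)/(1569 - 55) = ((2118 - 1259) + 2466)/1514 = (859 + 2466)*(1/1514) = 3325*(1/1514) = 3325/1514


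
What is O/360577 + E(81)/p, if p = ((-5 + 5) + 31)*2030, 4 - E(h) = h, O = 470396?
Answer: 4224893693/3241587230 ≈ 1.3033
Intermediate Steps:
E(h) = 4 - h
p = 62930 (p = (0 + 31)*2030 = 31*2030 = 62930)
O/360577 + E(81)/p = 470396/360577 + (4 - 1*81)/62930 = 470396*(1/360577) + (4 - 81)*(1/62930) = 470396/360577 - 77*1/62930 = 470396/360577 - 11/8990 = 4224893693/3241587230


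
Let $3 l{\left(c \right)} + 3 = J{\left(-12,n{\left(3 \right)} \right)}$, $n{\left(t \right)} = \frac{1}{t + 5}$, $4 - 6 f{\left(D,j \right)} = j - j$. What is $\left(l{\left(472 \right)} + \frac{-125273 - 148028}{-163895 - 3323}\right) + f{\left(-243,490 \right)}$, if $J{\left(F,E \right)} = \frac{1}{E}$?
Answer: $\frac{1990429}{501654} \approx 3.9677$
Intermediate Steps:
$f{\left(D,j \right)} = \frac{2}{3}$ ($f{\left(D,j \right)} = \frac{2}{3} - \frac{j - j}{6} = \frac{2}{3} - 0 = \frac{2}{3} + 0 = \frac{2}{3}$)
$n{\left(t \right)} = \frac{1}{5 + t}$
$l{\left(c \right)} = \frac{5}{3}$ ($l{\left(c \right)} = -1 + \frac{1}{3 \frac{1}{5 + 3}} = -1 + \frac{1}{3 \cdot \frac{1}{8}} = -1 + \frac{\frac{1}{\frac{1}{8}}}{3} = -1 + \frac{1}{3} \cdot 8 = -1 + \frac{8}{3} = \frac{5}{3}$)
$\left(l{\left(472 \right)} + \frac{-125273 - 148028}{-163895 - 3323}\right) + f{\left(-243,490 \right)} = \left(\frac{5}{3} + \frac{-125273 - 148028}{-163895 - 3323}\right) + \frac{2}{3} = \left(\frac{5}{3} - \frac{273301}{-167218}\right) + \frac{2}{3} = \left(\frac{5}{3} - - \frac{273301}{167218}\right) + \frac{2}{3} = \left(\frac{5}{3} + \frac{273301}{167218}\right) + \frac{2}{3} = \frac{1655993}{501654} + \frac{2}{3} = \frac{1990429}{501654}$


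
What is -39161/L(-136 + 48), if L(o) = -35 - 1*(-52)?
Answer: -39161/17 ≈ -2303.6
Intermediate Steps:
L(o) = 17 (L(o) = -35 + 52 = 17)
-39161/L(-136 + 48) = -39161/17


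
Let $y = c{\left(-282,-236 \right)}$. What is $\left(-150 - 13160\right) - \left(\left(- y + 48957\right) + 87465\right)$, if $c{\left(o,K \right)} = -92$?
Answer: $-149824$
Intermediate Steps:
$y = -92$
$\left(-150 - 13160\right) - \left(\left(- y + 48957\right) + 87465\right) = \left(-150 - 13160\right) - \left(\left(\left(-1\right) \left(-92\right) + 48957\right) + 87465\right) = \left(-150 - 13160\right) - \left(\left(92 + 48957\right) + 87465\right) = -13310 - \left(49049 + 87465\right) = -13310 - 136514 = -149824$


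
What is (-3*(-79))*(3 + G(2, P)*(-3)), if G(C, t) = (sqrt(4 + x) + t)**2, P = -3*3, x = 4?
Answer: -62568 + 25596*sqrt(2) ≈ -26370.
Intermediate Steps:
P = -9
G(C, t) = (t + 2*sqrt(2))**2 (G(C, t) = (sqrt(4 + 4) + t)**2 = (sqrt(8) + t)**2 = (2*sqrt(2) + t)**2 = (t + 2*sqrt(2))**2)
(-3*(-79))*(3 + G(2, P)*(-3)) = (-3*(-79))*(3 + (-9 + 2*sqrt(2))**2*(-3)) = 237*(3 - 3*(-9 + 2*sqrt(2))**2) = 711 - 711*(-9 + 2*sqrt(2))**2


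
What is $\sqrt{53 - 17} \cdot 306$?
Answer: $1836$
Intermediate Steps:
$\sqrt{53 - 17} \cdot 306 = \sqrt{36} \cdot 306 = 6 \cdot 306 = 1836$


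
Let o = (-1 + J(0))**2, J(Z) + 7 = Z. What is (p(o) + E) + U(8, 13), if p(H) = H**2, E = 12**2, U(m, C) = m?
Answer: 4248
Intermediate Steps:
E = 144
J(Z) = -7 + Z
o = 64 (o = (-1 + (-7 + 0))**2 = (-1 - 7)**2 = (-8)**2 = 64)
(p(o) + E) + U(8, 13) = (64**2 + 144) + 8 = (4096 + 144) + 8 = 4240 + 8 = 4248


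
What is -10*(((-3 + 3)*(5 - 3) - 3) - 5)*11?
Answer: 880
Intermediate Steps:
-10*(((-3 + 3)*(5 - 3) - 3) - 5)*11 = -10*((0*2 - 3) - 5)*11 = -10*((0 - 3) - 5)*11 = -10*(-3 - 5)*11 = -10*(-8)*11 = 80*11 = 880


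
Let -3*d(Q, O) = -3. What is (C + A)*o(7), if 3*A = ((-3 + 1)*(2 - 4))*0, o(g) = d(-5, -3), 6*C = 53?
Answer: 53/6 ≈ 8.8333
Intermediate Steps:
C = 53/6 (C = (⅙)*53 = 53/6 ≈ 8.8333)
d(Q, O) = 1 (d(Q, O) = -⅓*(-3) = 1)
o(g) = 1
A = 0 (A = (((-3 + 1)*(2 - 4))*0)/3 = (-2*(-2)*0)/3 = (4*0)/3 = (⅓)*0 = 0)
(C + A)*o(7) = (53/6 + 0)*1 = (53/6)*1 = 53/6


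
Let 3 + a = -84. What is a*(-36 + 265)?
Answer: -19923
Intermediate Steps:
a = -87 (a = -3 - 84 = -87)
a*(-36 + 265) = -87*(-36 + 265) = -87*229 = -19923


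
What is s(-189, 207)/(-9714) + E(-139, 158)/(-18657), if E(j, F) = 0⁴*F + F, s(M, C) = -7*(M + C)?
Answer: 135995/30205683 ≈ 0.0045023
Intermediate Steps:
s(M, C) = -7*C - 7*M (s(M, C) = -7*(C + M) = -7*C - 7*M)
E(j, F) = F (E(j, F) = 0*F + F = 0 + F = F)
s(-189, 207)/(-9714) + E(-139, 158)/(-18657) = (-7*207 - 7*(-189))/(-9714) + 158/(-18657) = (-1449 + 1323)*(-1/9714) + 158*(-1/18657) = -126*(-1/9714) - 158/18657 = 21/1619 - 158/18657 = 135995/30205683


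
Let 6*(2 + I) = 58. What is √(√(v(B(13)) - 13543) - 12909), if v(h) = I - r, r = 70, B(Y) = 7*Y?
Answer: √(-116181 + 12*I*√7653)/3 ≈ 0.5133 + 113.62*I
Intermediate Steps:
I = 23/3 (I = -2 + (⅙)*58 = -2 + 29/3 = 23/3 ≈ 7.6667)
v(h) = -187/3 (v(h) = 23/3 - 1*70 = 23/3 - 70 = -187/3)
√(√(v(B(13)) - 13543) - 12909) = √(√(-187/3 - 13543) - 12909) = √(√(-40816/3) - 12909) = √(4*I*√7653/3 - 12909) = √(-12909 + 4*I*√7653/3)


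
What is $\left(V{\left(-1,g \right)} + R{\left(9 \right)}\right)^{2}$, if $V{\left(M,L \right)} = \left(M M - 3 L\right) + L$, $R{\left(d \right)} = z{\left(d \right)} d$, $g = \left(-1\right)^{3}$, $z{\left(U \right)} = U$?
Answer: $7056$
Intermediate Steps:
$g = -1$
$R{\left(d \right)} = d^{2}$ ($R{\left(d \right)} = d d = d^{2}$)
$V{\left(M,L \right)} = M^{2} - 2 L$ ($V{\left(M,L \right)} = \left(M^{2} - 3 L\right) + L = M^{2} - 2 L$)
$\left(V{\left(-1,g \right)} + R{\left(9 \right)}\right)^{2} = \left(\left(\left(-1\right)^{2} - -2\right) + 9^{2}\right)^{2} = \left(\left(1 + 2\right) + 81\right)^{2} = \left(3 + 81\right)^{2} = 84^{2} = 7056$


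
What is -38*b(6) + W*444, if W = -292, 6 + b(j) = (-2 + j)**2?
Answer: -130028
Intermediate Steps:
b(j) = -6 + (-2 + j)**2
-38*b(6) + W*444 = -38*(-6 + (-2 + 6)**2) - 292*444 = -38*(-6 + 4**2) - 129648 = -38*(-6 + 16) - 129648 = -38*10 - 129648 = -380 - 129648 = -130028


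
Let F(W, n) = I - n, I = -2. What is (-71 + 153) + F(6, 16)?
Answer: 64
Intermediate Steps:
F(W, n) = -2 - n
(-71 + 153) + F(6, 16) = (-71 + 153) + (-2 - 1*16) = 82 + (-2 - 16) = 82 - 18 = 64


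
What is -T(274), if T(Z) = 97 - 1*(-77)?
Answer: -174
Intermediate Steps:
T(Z) = 174 (T(Z) = 97 + 77 = 174)
-T(274) = -1*174 = -174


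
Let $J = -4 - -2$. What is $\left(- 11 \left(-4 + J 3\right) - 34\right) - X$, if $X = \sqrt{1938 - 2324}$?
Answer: $76 - i \sqrt{386} \approx 76.0 - 19.647 i$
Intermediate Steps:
$J = -2$ ($J = -4 + 2 = -2$)
$X = i \sqrt{386}$ ($X = \sqrt{-386} = i \sqrt{386} \approx 19.647 i$)
$\left(- 11 \left(-4 + J 3\right) - 34\right) - X = \left(- 11 \left(-4 - 6\right) - 34\right) - i \sqrt{386} = \left(\left(-11\right) \left(-10\right) - 34\right) - i \sqrt{386} = \left(110 - 34\right) - i \sqrt{386} = 76 - i \sqrt{386}$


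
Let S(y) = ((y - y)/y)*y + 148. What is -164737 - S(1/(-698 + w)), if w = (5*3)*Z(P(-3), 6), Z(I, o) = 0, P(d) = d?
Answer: -164885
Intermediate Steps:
w = 0 (w = (5*3)*0 = 15*0 = 0)
S(y) = 148 (S(y) = (0/y)*y + 148 = 0*y + 148 = 0 + 148 = 148)
-164737 - S(1/(-698 + w)) = -164737 - 1*148 = -164737 - 148 = -164885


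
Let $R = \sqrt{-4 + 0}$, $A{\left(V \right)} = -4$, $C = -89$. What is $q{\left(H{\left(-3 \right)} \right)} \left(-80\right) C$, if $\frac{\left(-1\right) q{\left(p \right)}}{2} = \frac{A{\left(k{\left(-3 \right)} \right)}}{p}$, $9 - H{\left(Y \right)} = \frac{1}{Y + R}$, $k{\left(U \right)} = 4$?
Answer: $\frac{1708800}{277} - \frac{28480 i}{277} \approx 6169.0 - 102.82 i$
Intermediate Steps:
$R = 2 i$ ($R = \sqrt{-4} = 2 i \approx 2.0 i$)
$H{\left(Y \right)} = 9 - \frac{1}{Y + 2 i}$
$q{\left(p \right)} = \frac{8}{p}$ ($q{\left(p \right)} = - 2 \left(- \frac{4}{p}\right) = \frac{8}{p}$)
$q{\left(H{\left(-3 \right)} \right)} \left(-80\right) C = \frac{8}{\frac{1}{-3 + 2 i} \left(-1 + 9 \left(-3\right) + 18 i\right)} \left(-80\right) \left(-89\right) = \frac{8}{\frac{-3 - 2 i}{13} \left(-1 - 27 + 18 i\right)} \left(-80\right) \left(-89\right) = \frac{8}{\frac{-3 - 2 i}{13} \left(-28 + 18 i\right)} \left(-80\right) \left(-89\right) = \frac{8}{\frac{1}{13} \left(-28 + 18 i\right) \left(-3 - 2 i\right)} \left(-80\right) \left(-89\right) = 8 \frac{\left(-28 - 18 i\right) \left(-3 + 2 i\right)}{1108} \left(-80\right) \left(-89\right) = \frac{2 \left(-28 - 18 i\right) \left(-3 + 2 i\right)}{277} \left(-80\right) \left(-89\right) = - \frac{160 \left(-28 - 18 i\right) \left(-3 + 2 i\right)}{277} \left(-89\right) = \frac{14240 \left(-28 - 18 i\right) \left(-3 + 2 i\right)}{277}$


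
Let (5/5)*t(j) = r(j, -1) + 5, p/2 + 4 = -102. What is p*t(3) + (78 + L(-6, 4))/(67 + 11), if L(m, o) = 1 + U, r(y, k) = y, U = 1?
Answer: -66104/39 ≈ -1695.0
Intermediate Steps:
L(m, o) = 2 (L(m, o) = 1 + 1 = 2)
p = -212 (p = -8 + 2*(-102) = -8 - 204 = -212)
t(j) = 5 + j (t(j) = j + 5 = 5 + j)
p*t(3) + (78 + L(-6, 4))/(67 + 11) = -212*(5 + 3) + (78 + 2)/(67 + 11) = -212*8 + 80/78 = -1696 + 80*(1/78) = -1696 + 40/39 = -66104/39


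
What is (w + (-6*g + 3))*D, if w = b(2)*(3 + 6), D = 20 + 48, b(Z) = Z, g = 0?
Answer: 1428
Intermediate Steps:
D = 68
w = 18 (w = 2*(3 + 6) = 2*9 = 18)
(w + (-6*g + 3))*D = (18 + (-6*0 + 3))*68 = (18 + (0 + 3))*68 = (18 + 3)*68 = 21*68 = 1428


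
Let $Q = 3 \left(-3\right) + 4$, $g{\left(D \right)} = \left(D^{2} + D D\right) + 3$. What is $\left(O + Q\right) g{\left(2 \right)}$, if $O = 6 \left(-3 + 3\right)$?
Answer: $-55$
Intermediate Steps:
$g{\left(D \right)} = 3 + 2 D^{2}$ ($g{\left(D \right)} = \left(D^{2} + D^{2}\right) + 3 = 2 D^{2} + 3 = 3 + 2 D^{2}$)
$O = 0$ ($O = 6 \cdot 0 = 0$)
$Q = -5$ ($Q = -9 + 4 = -5$)
$\left(O + Q\right) g{\left(2 \right)} = \left(0 - 5\right) \left(3 + 2 \cdot 2^{2}\right) = - 5 \left(3 + 2 \cdot 4\right) = - 5 \left(3 + 8\right) = \left(-5\right) 11 = -55$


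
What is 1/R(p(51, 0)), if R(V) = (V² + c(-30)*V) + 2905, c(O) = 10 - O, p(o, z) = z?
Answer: 1/2905 ≈ 0.00034423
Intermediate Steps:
R(V) = 2905 + V² + 40*V (R(V) = (V² + (10 - 1*(-30))*V) + 2905 = (V² + (10 + 30)*V) + 2905 = (V² + 40*V) + 2905 = 2905 + V² + 40*V)
1/R(p(51, 0)) = 1/(2905 + 0² + 40*0) = 1/(2905 + 0 + 0) = 1/2905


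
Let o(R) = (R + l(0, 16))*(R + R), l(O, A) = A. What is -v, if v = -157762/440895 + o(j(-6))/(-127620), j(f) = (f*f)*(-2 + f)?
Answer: 495608266/312594555 ≈ 1.5855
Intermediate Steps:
j(f) = f²*(-2 + f)
o(R) = 2*R*(16 + R) (o(R) = (R + 16)*(R + R) = (16 + R)*(2*R) = 2*R*(16 + R))
v = -495608266/312594555 (v = -157762/440895 + (2*((-6)²*(-2 - 6))*(16 + (-6)²*(-2 - 6)))/(-127620) = -157762*1/440895 + (2*(36*(-8))*(16 + 36*(-8)))*(-1/127620) = -157762/440895 + (2*(-288)*(16 - 288))*(-1/127620) = -157762/440895 + (2*(-288)*(-272))*(-1/127620) = -157762/440895 + 156672*(-1/127620) = -157762/440895 - 4352/3545 = -495608266/312594555 ≈ -1.5855)
-v = -1*(-495608266/312594555) = 495608266/312594555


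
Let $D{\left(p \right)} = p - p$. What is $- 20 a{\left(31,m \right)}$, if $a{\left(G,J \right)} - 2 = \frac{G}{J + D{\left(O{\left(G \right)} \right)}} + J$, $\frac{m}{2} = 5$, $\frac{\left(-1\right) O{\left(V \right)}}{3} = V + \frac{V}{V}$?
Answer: $-302$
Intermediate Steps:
$O{\left(V \right)} = -3 - 3 V$ ($O{\left(V \right)} = - 3 \left(V + \frac{V}{V}\right) = - 3 \left(V + 1\right) = - 3 \left(1 + V\right) = -3 - 3 V$)
$m = 10$ ($m = 2 \cdot 5 = 10$)
$D{\left(p \right)} = 0$
$a{\left(G,J \right)} = 2 + J + \frac{G}{J}$ ($a{\left(G,J \right)} = 2 + \left(\frac{G}{J + 0} + J\right) = 2 + \left(\frac{G}{J} + J\right) = 2 + \left(J + \frac{G}{J}\right) = 2 + J + \frac{G}{J}$)
$- 20 a{\left(31,m \right)} = - 20 \left(2 + 10 + \frac{31}{10}\right) = \left(-20\right) \frac{151}{10} = -302$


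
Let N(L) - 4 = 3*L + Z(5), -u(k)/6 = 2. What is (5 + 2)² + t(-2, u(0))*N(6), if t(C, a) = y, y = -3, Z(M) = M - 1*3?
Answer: -23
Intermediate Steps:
Z(M) = -3 + M (Z(M) = M - 3 = -3 + M)
u(k) = -12 (u(k) = -6*2 = -12)
N(L) = 6 + 3*L (N(L) = 4 + (3*L + (-3 + 5)) = 4 + (3*L + 2) = 4 + (2 + 3*L) = 6 + 3*L)
t(C, a) = -3
(5 + 2)² + t(-2, u(0))*N(6) = (5 + 2)² - 3*(6 + 3*6) = 7² - 3*(6 + 18) = 49 - 3*24 = 49 - 72 = -23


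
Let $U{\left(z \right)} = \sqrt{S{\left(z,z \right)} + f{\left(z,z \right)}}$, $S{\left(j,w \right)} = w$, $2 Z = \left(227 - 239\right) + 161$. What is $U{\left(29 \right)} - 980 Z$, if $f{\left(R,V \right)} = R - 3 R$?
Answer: $-73010 + i \sqrt{29} \approx -73010.0 + 5.3852 i$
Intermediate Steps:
$Z = \frac{149}{2}$ ($Z = \frac{\left(227 - 239\right) + 161}{2} = \frac{-12 + 161}{2} = \frac{1}{2} \cdot 149 = \frac{149}{2} \approx 74.5$)
$f{\left(R,V \right)} = - 2 R$
$U{\left(z \right)} = \sqrt{- z}$ ($U{\left(z \right)} = \sqrt{z - 2 z} = \sqrt{- z}$)
$U{\left(29 \right)} - 980 Z = \sqrt{\left(-1\right) 29} - 73010 = \sqrt{-29} - 73010 = i \sqrt{29} - 73010 = -73010 + i \sqrt{29}$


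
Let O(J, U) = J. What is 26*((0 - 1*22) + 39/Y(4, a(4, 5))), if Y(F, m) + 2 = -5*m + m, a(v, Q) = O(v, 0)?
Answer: -1885/3 ≈ -628.33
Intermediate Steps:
a(v, Q) = v
Y(F, m) = -2 - 4*m (Y(F, m) = -2 + (-5*m + m) = -2 - 4*m)
26*((0 - 1*22) + 39/Y(4, a(4, 5))) = 26*((0 - 1*22) + 39/(-2 - 4*4)) = 26*((0 - 22) + 39/(-2 - 16)) = 26*(-22 + 39/(-18)) = 26*(-22 + 39*(-1/18)) = 26*(-22 - 13/6) = 26*(-145/6) = -1885/3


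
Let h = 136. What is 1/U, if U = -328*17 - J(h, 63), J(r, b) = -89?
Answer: -1/5487 ≈ -0.00018225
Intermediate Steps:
U = -5487 (U = -328*17 - 1*(-89) = -5576 + 89 = -5487)
1/U = 1/(-5487) = -1/5487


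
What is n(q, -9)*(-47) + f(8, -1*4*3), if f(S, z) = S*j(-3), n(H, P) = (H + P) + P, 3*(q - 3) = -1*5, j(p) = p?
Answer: 2278/3 ≈ 759.33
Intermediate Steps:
q = 4/3 (q = 3 + (-1*5)/3 = 3 + (⅓)*(-5) = 3 - 5/3 = 4/3 ≈ 1.3333)
n(H, P) = H + 2*P
f(S, z) = -3*S (f(S, z) = S*(-3) = -3*S)
n(q, -9)*(-47) + f(8, -1*4*3) = (4/3 + 2*(-9))*(-47) - 3*8 = (4/3 - 18)*(-47) - 24 = -50/3*(-47) - 24 = 2350/3 - 24 = 2278/3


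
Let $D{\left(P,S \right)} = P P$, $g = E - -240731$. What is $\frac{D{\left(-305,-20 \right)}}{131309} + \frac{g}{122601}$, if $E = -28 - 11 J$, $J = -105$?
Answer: $\frac{43163090147}{16098614709} \approx 2.6812$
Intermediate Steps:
$E = 1127$ ($E = -28 - -1155 = -28 + 1155 = 1127$)
$g = 241858$ ($g = 1127 - -240731 = 1127 + 240731 = 241858$)
$D{\left(P,S \right)} = P^{2}$
$\frac{D{\left(-305,-20 \right)}}{131309} + \frac{g}{122601} = \frac{\left(-305\right)^{2}}{131309} + \frac{241858}{122601} = 93025 \cdot \frac{1}{131309} + 241858 \cdot \frac{1}{122601} = \frac{93025}{131309} + \frac{241858}{122601} = \frac{43163090147}{16098614709}$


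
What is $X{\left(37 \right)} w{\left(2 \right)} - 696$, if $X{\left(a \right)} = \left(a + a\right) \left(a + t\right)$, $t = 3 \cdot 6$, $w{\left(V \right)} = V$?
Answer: $7444$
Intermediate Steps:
$t = 18$
$X{\left(a \right)} = 2 a \left(18 + a\right)$ ($X{\left(a \right)} = \left(a + a\right) \left(a + 18\right) = 2 a \left(18 + a\right)$)
$X{\left(37 \right)} w{\left(2 \right)} - 696 = 2 \cdot 37 \left(18 + 37\right) 2 - 696 = 2 \cdot 37 \cdot 55 \cdot 2 - 696 = 4070 \cdot 2 - 696 = 8140 - 696 = 7444$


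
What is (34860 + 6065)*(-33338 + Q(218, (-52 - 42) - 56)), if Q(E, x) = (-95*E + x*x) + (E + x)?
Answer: -1288319000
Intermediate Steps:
Q(E, x) = x + x² - 94*E (Q(E, x) = (-95*E + x²) + (E + x) = (x² - 95*E) + (E + x) = x + x² - 94*E)
(34860 + 6065)*(-33338 + Q(218, (-52 - 42) - 56)) = (34860 + 6065)*(-33338 + (((-52 - 42) - 56) + ((-52 - 42) - 56)² - 94*218)) = 40925*(-33338 + ((-94 - 56) + (-94 - 56)² - 20492)) = 40925*(-33338 + (-150 + (-150)² - 20492)) = 40925*(-33338 + (-150 + 22500 - 20492)) = 40925*(-33338 + 1858) = 40925*(-31480) = -1288319000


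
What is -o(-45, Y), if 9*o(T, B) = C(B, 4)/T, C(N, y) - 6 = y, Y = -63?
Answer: 2/81 ≈ 0.024691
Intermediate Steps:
C(N, y) = 6 + y
o(T, B) = 10/(9*T) (o(T, B) = ((6 + 4)/T)/9 = (10/T)/9 = 10/(9*T))
-o(-45, Y) = -10/(9*(-45)) = -10*(-1)/(9*45) = -1*(-2/81) = 2/81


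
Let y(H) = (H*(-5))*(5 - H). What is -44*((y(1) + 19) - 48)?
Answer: 2156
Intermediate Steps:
y(H) = -5*H*(5 - H) (y(H) = (-5*H)*(5 - H) = -5*H*(5 - H))
-44*((y(1) + 19) - 48) = -44*((5*1*(-5 + 1) + 19) - 48) = -44*((5*1*(-4) + 19) - 48) = -44*((-20 + 19) - 48) = -44*(-1 - 48) = -44*(-49) = 2156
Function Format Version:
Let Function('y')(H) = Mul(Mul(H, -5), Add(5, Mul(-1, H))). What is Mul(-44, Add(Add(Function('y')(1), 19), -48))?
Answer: 2156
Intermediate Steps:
Function('y')(H) = Mul(-5, H, Add(5, Mul(-1, H))) (Function('y')(H) = Mul(Mul(-5, H), Add(5, Mul(-1, H))) = Mul(-5, H, Add(5, Mul(-1, H))))
Mul(-44, Add(Add(Function('y')(1), 19), -48)) = Mul(-44, Add(Add(Mul(5, 1, Add(-5, 1)), 19), -48)) = Mul(-44, Add(Add(Mul(5, 1, -4), 19), -48)) = Mul(-44, Add(Add(-20, 19), -48)) = Mul(-44, Add(-1, -48)) = Mul(-44, -49) = 2156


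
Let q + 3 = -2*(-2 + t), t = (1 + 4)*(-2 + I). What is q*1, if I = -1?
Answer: 31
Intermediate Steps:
t = -15 (t = (1 + 4)*(-2 - 1) = 5*(-3) = -15)
q = 31 (q = -3 - 2*(-2 - 15) = -3 - 2*(-17) = -3 + 34 = 31)
q*1 = 31*1 = 31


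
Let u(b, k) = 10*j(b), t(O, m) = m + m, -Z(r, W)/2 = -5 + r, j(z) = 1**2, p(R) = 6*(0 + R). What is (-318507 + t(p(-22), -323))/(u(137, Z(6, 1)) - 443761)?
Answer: 319153/443751 ≈ 0.71922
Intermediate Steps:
p(R) = 6*R
j(z) = 1
Z(r, W) = 10 - 2*r (Z(r, W) = -2*(-5 + r) = 10 - 2*r)
t(O, m) = 2*m
u(b, k) = 10 (u(b, k) = 10*1 = 10)
(-318507 + t(p(-22), -323))/(u(137, Z(6, 1)) - 443761) = (-318507 + 2*(-323))/(10 - 443761) = (-318507 - 646)/(-443751) = -319153*(-1/443751) = 319153/443751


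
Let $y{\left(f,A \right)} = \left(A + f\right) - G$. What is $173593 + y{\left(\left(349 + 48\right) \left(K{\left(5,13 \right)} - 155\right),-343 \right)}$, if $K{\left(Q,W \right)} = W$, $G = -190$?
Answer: $117066$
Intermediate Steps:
$y{\left(f,A \right)} = 190 + A + f$ ($y{\left(f,A \right)} = \left(A + f\right) - -190 = \left(A + f\right) + 190 = 190 + A + f$)
$173593 + y{\left(\left(349 + 48\right) \left(K{\left(5,13 \right)} - 155\right),-343 \right)} = 173593 + \left(190 - 343 + \left(349 + 48\right) \left(13 - 155\right)\right) = 173593 + \left(190 - 343 + 397 \left(-142\right)\right) = 173593 - 56527 = 117066$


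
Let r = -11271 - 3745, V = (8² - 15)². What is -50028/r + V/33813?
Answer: 431912545/126934002 ≈ 3.4027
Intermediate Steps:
V = 2401 (V = (64 - 15)² = 49² = 2401)
r = -15016
-50028/r + V/33813 = -50028/(-15016) + 2401/33813 = -50028*(-1/15016) + 2401*(1/33813) = 12507/3754 + 2401/33813 = 431912545/126934002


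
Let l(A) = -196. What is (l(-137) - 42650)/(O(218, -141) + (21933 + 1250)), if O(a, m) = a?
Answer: -42846/23401 ≈ -1.8309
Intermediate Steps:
(l(-137) - 42650)/(O(218, -141) + (21933 + 1250)) = (-196 - 42650)/(218 + (21933 + 1250)) = -42846/(218 + 23183) = -42846/23401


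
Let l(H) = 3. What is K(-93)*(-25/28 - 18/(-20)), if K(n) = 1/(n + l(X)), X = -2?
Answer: -1/12600 ≈ -7.9365e-5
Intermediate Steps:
K(n) = 1/(3 + n) (K(n) = 1/(n + 3) = 1/(3 + n))
K(-93)*(-25/28 - 18/(-20)) = (-25/28 - 18/(-20))/(3 - 93) = (-25*1/28 - 18*(-1/20))/(-90) = -(-25/28 + 9/10)/90 = -1/90*1/140 = -1/12600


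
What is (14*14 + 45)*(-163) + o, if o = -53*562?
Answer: -69069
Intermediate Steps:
o = -29786
(14*14 + 45)*(-163) + o = (14*14 + 45)*(-163) - 29786 = (196 + 45)*(-163) - 29786 = 241*(-163) - 29786 = -39283 - 29786 = -69069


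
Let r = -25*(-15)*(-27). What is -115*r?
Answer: 1164375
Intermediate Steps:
r = -10125 (r = 375*(-27) = -10125)
-115*r = -115*(-10125) = 1164375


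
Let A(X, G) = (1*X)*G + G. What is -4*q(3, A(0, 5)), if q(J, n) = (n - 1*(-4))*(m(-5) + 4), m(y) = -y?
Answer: -324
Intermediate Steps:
A(X, G) = G + G*X (A(X, G) = X*G + G = G*X + G = G + G*X)
q(J, n) = 36 + 9*n (q(J, n) = (n - 1*(-4))*(-1*(-5) + 4) = (n + 4)*(5 + 4) = (4 + n)*9 = 36 + 9*n)
-4*q(3, A(0, 5)) = -4*(36 + 9*(5*(1 + 0))) = -4*(36 + 9*(5*1)) = -4*(36 + 9*5) = -4*(36 + 45) = -4*81 = -324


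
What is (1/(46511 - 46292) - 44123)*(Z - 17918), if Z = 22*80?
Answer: 52044573296/73 ≈ 7.1294e+8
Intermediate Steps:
Z = 1760
(1/(46511 - 46292) - 44123)*(Z - 17918) = (1/(46511 - 46292) - 44123)*(1760 - 17918) = (1/219 - 44123)*(-16158) = -9662936/219*(-16158) = 52044573296/73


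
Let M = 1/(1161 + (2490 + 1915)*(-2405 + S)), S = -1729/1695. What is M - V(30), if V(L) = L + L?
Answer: -215550249039/3592504145 ≈ -60.000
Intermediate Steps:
V(L) = 2*L
S = -1729/1695 (S = -1729*1/1695 = -1729/1695 ≈ -1.0201)
M = -339/3592504145 (M = 1/(1161 + (2490 + 1915)*(-2405 - 1729/1695)) = 1/(1161 + 4405*(-4078204/1695)) = 1/(1161 - 3592897724/339) = 1/(-3592504145/339) = -339/3592504145 ≈ -9.4363e-8)
M - V(30) = -339/3592504145 - 2*30 = -339/3592504145 - 1*60 = -339/3592504145 - 60 = -215550249039/3592504145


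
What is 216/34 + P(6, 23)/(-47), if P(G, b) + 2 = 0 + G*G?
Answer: 4498/799 ≈ 5.6295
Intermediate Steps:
P(G, b) = -2 + G² (P(G, b) = -2 + (0 + G*G) = -2 + (0 + G²) = -2 + G²)
216/34 + P(6, 23)/(-47) = 216/34 + (-2 + 6²)/(-47) = 216*(1/34) + (-2 + 36)*(-1/47) = 108/17 + 34*(-1/47) = 108/17 - 34/47 = 4498/799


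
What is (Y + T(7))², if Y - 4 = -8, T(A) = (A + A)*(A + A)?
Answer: 36864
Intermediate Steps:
T(A) = 4*A² (T(A) = (2*A)*(2*A) = 4*A²)
Y = -4 (Y = 4 - 8 = -4)
(Y + T(7))² = (-4 + 4*7²)² = (-4 + 4*49)² = (-4 + 196)² = 192² = 36864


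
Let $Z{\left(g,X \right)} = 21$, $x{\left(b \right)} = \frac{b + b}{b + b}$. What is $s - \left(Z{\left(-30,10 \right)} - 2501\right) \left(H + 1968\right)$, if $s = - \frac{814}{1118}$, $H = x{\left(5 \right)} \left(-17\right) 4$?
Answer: $\frac{2634007593}{559} \approx 4.712 \cdot 10^{6}$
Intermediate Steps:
$x{\left(b \right)} = 1$ ($x{\left(b \right)} = \frac{2 b}{2 b} = 2 b \frac{1}{2 b} = 1$)
$H = -68$ ($H = 1 \left(-17\right) 4 = \left(-17\right) 4 = -68$)
$s = - \frac{407}{559}$ ($s = \left(-814\right) \frac{1}{1118} = - \frac{407}{559} \approx -0.72809$)
$s - \left(Z{\left(-30,10 \right)} - 2501\right) \left(H + 1968\right) = - \frac{407}{559} - \left(21 - 2501\right) \left(-68 + 1968\right) = - \frac{407}{559} - \left(-2480\right) 1900 = - \frac{407}{559} - -4712000 = - \frac{407}{559} + 4712000 = \frac{2634007593}{559}$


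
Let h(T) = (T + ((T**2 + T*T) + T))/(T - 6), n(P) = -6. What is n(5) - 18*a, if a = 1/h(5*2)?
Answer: -348/55 ≈ -6.3273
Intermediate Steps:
h(T) = (2*T + 2*T**2)/(-6 + T) (h(T) = (T + ((T**2 + T**2) + T))/(-6 + T) = (T + (2*T**2 + T))/(-6 + T) = (T + (T + 2*T**2))/(-6 + T) = (2*T + 2*T**2)/(-6 + T))
a = 1/55 (a = 1/(2*(5*2)*(1 + 5*2)/(-6 + 5*2)) = 1/(2*10*(1 + 10)/(-6 + 10)) = 1/(2*10*11/4) = 1/(2*10*(1/4)*11) = 1/55 ≈ 0.018182)
n(5) - 18*a = -6 - 18*1/55 = -6 - 18/55 = -348/55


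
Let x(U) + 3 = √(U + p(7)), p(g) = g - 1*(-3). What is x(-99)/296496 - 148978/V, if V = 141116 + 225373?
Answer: -4908053395/12073613616 + I*√89/296496 ≈ -0.40651 + 3.1818e-5*I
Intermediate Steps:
p(g) = 3 + g (p(g) = g + 3 = 3 + g)
x(U) = -3 + √(10 + U) (x(U) = -3 + √(U + (3 + 7)) = -3 + √(U + 10) = -3 + √(10 + U))
V = 366489
x(-99)/296496 - 148978/V = (-3 + √(10 - 99))/296496 - 148978/366489 = (-3 + √(-89))*(1/296496) - 148978*1/366489 = (-3 + I*√89)*(1/296496) - 148978/366489 = (-1/98832 + I*√89/296496) - 148978/366489 = -4908053395/12073613616 + I*√89/296496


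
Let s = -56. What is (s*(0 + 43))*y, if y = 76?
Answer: -183008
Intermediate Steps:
(s*(0 + 43))*y = -56*(0 + 43)*76 = -56*43*76 = -2408*76 = -183008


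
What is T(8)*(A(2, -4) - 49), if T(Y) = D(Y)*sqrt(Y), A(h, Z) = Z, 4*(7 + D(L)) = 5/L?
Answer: 11607*sqrt(2)/16 ≈ 1025.9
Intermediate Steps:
D(L) = -7 + 5/(4*L) (D(L) = -7 + (5/L)/4 = -7 + 5/(4*L))
T(Y) = sqrt(Y)*(-7 + 5/(4*Y)) (T(Y) = (-7 + 5/(4*Y))*sqrt(Y) = sqrt(Y)*(-7 + 5/(4*Y)))
T(8)*(A(2, -4) - 49) = ((5 - 28*8)/(4*sqrt(8)))*(-4 - 49) = ((sqrt(2)/4)*(5 - 224)/4)*(-53) = ((1/4)*(sqrt(2)/4)*(-219))*(-53) = -219*sqrt(2)/16*(-53) = 11607*sqrt(2)/16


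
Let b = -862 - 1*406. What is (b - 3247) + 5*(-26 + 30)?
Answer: -4495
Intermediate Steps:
b = -1268 (b = -862 - 406 = -1268)
(b - 3247) + 5*(-26 + 30) = (-1268 - 3247) + 5*(-26 + 30) = -4515 + 5*4 = -4515 + 20 = -4495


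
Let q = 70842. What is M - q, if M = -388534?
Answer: -459376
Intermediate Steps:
M - q = -388534 - 1*70842 = -388534 - 70842 = -459376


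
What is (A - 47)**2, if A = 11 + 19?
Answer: 289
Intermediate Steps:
A = 30
(A - 47)**2 = (30 - 47)**2 = (-17)**2 = 289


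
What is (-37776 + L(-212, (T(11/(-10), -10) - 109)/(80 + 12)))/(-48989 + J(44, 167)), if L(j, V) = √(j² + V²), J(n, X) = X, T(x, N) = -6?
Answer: 6296/8137 - √719129/195288 ≈ 0.76941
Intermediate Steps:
L(j, V) = √(V² + j²)
(-37776 + L(-212, (T(11/(-10), -10) - 109)/(80 + 12)))/(-48989 + J(44, 167)) = (-37776 + √(((-6 - 109)/(80 + 12))² + (-212)²))/(-48989 + 167) = (-37776 + √((-115/92)² + 44944))/(-48822) = (-37776 + √((-115*1/92)² + 44944))*(-1/48822) = (-37776 + √((-5/4)² + 44944))*(-1/48822) = (-37776 + √(25/16 + 44944))*(-1/48822) = (-37776 + √(719129/16))*(-1/48822) = (-37776 + √719129/4)*(-1/48822) = 6296/8137 - √719129/195288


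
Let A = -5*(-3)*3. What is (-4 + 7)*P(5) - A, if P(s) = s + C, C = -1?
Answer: -33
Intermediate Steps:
P(s) = -1 + s (P(s) = s - 1 = -1 + s)
A = 45 (A = 15*3 = 45)
(-4 + 7)*P(5) - A = (-4 + 7)*(-1 + 5) - 1*45 = 3*4 - 45 = 12 - 45 = -33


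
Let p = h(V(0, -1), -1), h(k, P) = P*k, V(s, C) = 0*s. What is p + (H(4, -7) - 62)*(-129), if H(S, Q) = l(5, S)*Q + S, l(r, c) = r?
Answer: 11997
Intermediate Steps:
V(s, C) = 0
p = 0 (p = -1*0 = 0)
H(S, Q) = S + 5*Q (H(S, Q) = 5*Q + S = S + 5*Q)
p + (H(4, -7) - 62)*(-129) = 0 + ((4 + 5*(-7)) - 62)*(-129) = 0 + ((4 - 35) - 62)*(-129) = 0 + (-31 - 62)*(-129) = 0 - 93*(-129) = 0 + 11997 = 11997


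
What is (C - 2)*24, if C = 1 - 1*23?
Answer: -576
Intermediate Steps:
C = -22 (C = 1 - 23 = -22)
(C - 2)*24 = (-22 - 2)*24 = -24*24 = -576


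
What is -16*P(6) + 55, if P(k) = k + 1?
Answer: -57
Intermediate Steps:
P(k) = 1 + k
-16*P(6) + 55 = -16*(1 + 6) + 55 = -16*7 + 55 = -112 + 55 = -57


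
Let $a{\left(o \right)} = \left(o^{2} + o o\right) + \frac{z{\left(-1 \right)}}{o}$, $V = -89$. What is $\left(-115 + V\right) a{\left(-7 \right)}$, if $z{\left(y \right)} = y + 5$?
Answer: $- \frac{139128}{7} \approx -19875.0$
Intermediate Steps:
$z{\left(y \right)} = 5 + y$
$a{\left(o \right)} = 2 o^{2} + \frac{4}{o}$ ($a{\left(o \right)} = \left(o^{2} + o o\right) + \frac{5 - 1}{o} = \left(o^{2} + o^{2}\right) + \frac{4}{o} = 2 o^{2} + \frac{4}{o}$)
$\left(-115 + V\right) a{\left(-7 \right)} = \left(-115 - 89\right) \frac{2 \left(2 + \left(-7\right)^{3}\right)}{-7} = - 204 \cdot 2 \left(- \frac{1}{7}\right) \left(2 - 343\right) = - 204 \cdot 2 \left(- \frac{1}{7}\right) \left(-341\right) = \left(-204\right) \frac{682}{7} = - \frac{139128}{7}$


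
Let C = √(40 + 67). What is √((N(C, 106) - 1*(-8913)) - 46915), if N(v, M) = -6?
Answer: 2*I*√9502 ≈ 194.96*I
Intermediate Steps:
C = √107 ≈ 10.344
√((N(C, 106) - 1*(-8913)) - 46915) = √((-6 - 1*(-8913)) - 46915) = √((-6 + 8913) - 46915) = √(8907 - 46915) = √(-38008) = 2*I*√9502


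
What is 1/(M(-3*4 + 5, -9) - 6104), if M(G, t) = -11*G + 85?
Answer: -1/5942 ≈ -0.00016829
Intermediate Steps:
M(G, t) = 85 - 11*G
1/(M(-3*4 + 5, -9) - 6104) = 1/((85 - 11*(-3*4 + 5)) - 6104) = 1/((85 - 11*(-12 + 5)) - 6104) = 1/((85 - 11*(-7)) - 6104) = 1/((85 + 77) - 6104) = 1/(162 - 6104) = 1/(-5942) = -1/5942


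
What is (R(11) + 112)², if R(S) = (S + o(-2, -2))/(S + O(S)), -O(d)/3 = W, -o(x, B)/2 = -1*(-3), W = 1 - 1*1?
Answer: 1530169/121 ≈ 12646.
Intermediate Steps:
W = 0 (W = 1 - 1 = 0)
o(x, B) = -6 (o(x, B) = -(-2)*(-3) = -2*3 = -6)
O(d) = 0 (O(d) = -3*0 = 0)
R(S) = (-6 + S)/S (R(S) = (S - 6)/(S + 0) = (-6 + S)/S)
(R(11) + 112)² = ((-6 + 11)/11 + 112)² = ((1/11)*5 + 112)² = (5/11 + 112)² = (1237/11)² = 1530169/121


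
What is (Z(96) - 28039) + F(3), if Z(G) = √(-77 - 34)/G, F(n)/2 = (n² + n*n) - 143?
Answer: -28289 + I*√111/96 ≈ -28289.0 + 0.10975*I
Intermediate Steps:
F(n) = -286 + 4*n² (F(n) = 2*((n² + n*n) - 143) = 2*((n² + n²) - 143) = 2*(2*n² - 143) = 2*(-143 + 2*n²) = -286 + 4*n²)
Z(G) = I*√111/G (Z(G) = √(-111)/G = (I*√111)/G = I*√111/G)
(Z(96) - 28039) + F(3) = (I*√111/96 - 28039) + (-286 + 4*3²) = (I*√111*(1/96) - 28039) + (-286 + 4*9) = (I*√111/96 - 28039) + (-286 + 36) = (-28039 + I*√111/96) - 250 = -28289 + I*√111/96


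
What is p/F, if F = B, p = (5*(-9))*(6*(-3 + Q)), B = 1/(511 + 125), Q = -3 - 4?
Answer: 1717200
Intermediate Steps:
Q = -7
B = 1/636 ≈ 0.0015723
p = 2700 (p = (5*(-9))*(6*(-3 - 7)) = -270*(-10) = -45*(-60) = 2700)
F = 1/636 ≈ 0.0015723
p/F = 2700/(1/636) = 2700*636 = 1717200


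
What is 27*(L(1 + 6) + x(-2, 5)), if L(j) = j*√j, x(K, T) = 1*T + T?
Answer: 270 + 189*√7 ≈ 770.05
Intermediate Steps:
x(K, T) = 2*T (x(K, T) = T + T = 2*T)
L(j) = j^(3/2)
27*(L(1 + 6) + x(-2, 5)) = 27*((1 + 6)^(3/2) + 2*5) = 27*(7^(3/2) + 10) = 27*(7*√7 + 10) = 27*(10 + 7*√7) = 270 + 189*√7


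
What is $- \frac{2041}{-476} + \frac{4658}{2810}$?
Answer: $\frac{3976209}{668780} \approx 5.9455$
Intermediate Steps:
$- \frac{2041}{-476} + \frac{4658}{2810} = \left(-2041\right) \left(- \frac{1}{476}\right) + 4658 \cdot \frac{1}{2810} = \frac{2041}{476} + \frac{2329}{1405} = \frac{3976209}{668780}$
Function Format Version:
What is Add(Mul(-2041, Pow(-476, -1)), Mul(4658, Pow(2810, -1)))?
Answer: Rational(3976209, 668780) ≈ 5.9455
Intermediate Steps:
Add(Mul(-2041, Pow(-476, -1)), Mul(4658, Pow(2810, -1))) = Add(Mul(-2041, Rational(-1, 476)), Mul(4658, Rational(1, 2810))) = Add(Rational(2041, 476), Rational(2329, 1405)) = Rational(3976209, 668780)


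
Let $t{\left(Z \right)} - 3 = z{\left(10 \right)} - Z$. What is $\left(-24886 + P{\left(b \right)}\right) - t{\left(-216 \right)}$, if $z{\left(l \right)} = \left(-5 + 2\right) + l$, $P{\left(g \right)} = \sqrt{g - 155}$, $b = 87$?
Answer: $-25112 + 2 i \sqrt{17} \approx -25112.0 + 8.2462 i$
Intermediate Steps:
$P{\left(g \right)} = \sqrt{-155 + g}$
$z{\left(l \right)} = -3 + l$
$t{\left(Z \right)} = 10 - Z$ ($t{\left(Z \right)} = 3 - \left(-7 + Z\right) = 10 - Z$)
$\left(-24886 + P{\left(b \right)}\right) - t{\left(-216 \right)} = \left(-24886 + \sqrt{-155 + 87}\right) - \left(10 - -216\right) = \left(-24886 + \sqrt{-68}\right) - \left(10 + 216\right) = \left(-24886 + 2 i \sqrt{17}\right) - 226 = -25112 + 2 i \sqrt{17}$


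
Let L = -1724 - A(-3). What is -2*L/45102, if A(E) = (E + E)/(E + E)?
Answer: 575/7517 ≈ 0.076493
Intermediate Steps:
A(E) = 1 (A(E) = (2*E)/((2*E)) = (2*E)*(1/(2*E)) = 1)
L = -1725 (L = -1724 - 1*1 = -1724 - 1 = -1725)
-2*L/45102 = -2*(-1725)/45102 = 3450*(1/45102) = 575/7517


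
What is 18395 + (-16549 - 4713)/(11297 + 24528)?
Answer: 658979613/35825 ≈ 18394.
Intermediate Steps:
18395 + (-16549 - 4713)/(11297 + 24528) = 18395 - 21262/35825 = 658979613/35825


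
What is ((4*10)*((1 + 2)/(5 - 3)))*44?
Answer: 2640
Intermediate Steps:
((4*10)*((1 + 2)/(5 - 3)))*44 = (40*(3/2))*44 = 60*44 = 2640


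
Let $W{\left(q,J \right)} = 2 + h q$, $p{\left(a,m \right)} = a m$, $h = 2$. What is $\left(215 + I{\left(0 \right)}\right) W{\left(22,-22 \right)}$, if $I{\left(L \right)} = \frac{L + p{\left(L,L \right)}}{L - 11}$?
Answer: $9890$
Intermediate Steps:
$W{\left(q,J \right)} = 2 + 2 q$
$I{\left(L \right)} = \frac{L + L^{2}}{-11 + L}$ ($I{\left(L \right)} = \frac{L + L L}{L - 11} = \frac{L + L^{2}}{-11 + L}$)
$\left(215 + I{\left(0 \right)}\right) W{\left(22,-22 \right)} = \left(215 + \frac{0 \left(1 + 0\right)}{-11 + 0}\right) \left(2 + 2 \cdot 22\right) = \left(215 + 0 \frac{1}{-11} \cdot 1\right) \left(2 + 44\right) = \left(215 + 0 \left(- \frac{1}{11}\right) 1\right) 46 = \left(215 + 0\right) 46 = 215 \cdot 46 = 9890$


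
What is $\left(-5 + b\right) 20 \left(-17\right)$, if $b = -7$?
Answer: $4080$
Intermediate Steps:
$\left(-5 + b\right) 20 \left(-17\right) = \left(-5 - 7\right) 20 \left(-17\right) = \left(-12\right) 20 \left(-17\right) = \left(-240\right) \left(-17\right) = 4080$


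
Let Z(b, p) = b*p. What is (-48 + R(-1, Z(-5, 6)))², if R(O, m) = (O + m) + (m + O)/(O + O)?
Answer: 16129/4 ≈ 4032.3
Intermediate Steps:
R(O, m) = O + m + (O + m)/(2*O) (R(O, m) = (O + m) + (O + m)/((2*O)) = (O + m) + (O + m)*(1/(2*O)) = (O + m) + (O + m)/(2*O) = O + m + (O + m)/(2*O))
(-48 + R(-1, Z(-5, 6)))² = (-48 + (½ - 1 - 5*6 + (½)*(-5*6)/(-1)))² = (-48 + (½ - 1 - 30 + (½)*(-30)*(-1)))² = (-48 + (½ - 1 - 30 + 15))² = (-48 - 31/2)² = (-127/2)² = 16129/4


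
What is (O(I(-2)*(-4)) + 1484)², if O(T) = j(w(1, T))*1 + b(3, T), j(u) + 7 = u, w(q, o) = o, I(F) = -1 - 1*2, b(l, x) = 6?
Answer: 2235025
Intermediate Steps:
I(F) = -3 (I(F) = -1 - 2 = -3)
j(u) = -7 + u
O(T) = -1 + T (O(T) = (-7 + T)*1 + 6 = (-7 + T) + 6 = -1 + T)
(O(I(-2)*(-4)) + 1484)² = ((-1 - 3*(-4)) + 1484)² = ((-1 + 12) + 1484)² = (11 + 1484)² = 1495² = 2235025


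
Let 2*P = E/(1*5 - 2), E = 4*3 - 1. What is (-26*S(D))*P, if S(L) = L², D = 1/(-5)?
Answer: -143/75 ≈ -1.9067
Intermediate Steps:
E = 11 (E = 12 - 1 = 11)
D = -⅕ ≈ -0.20000
P = 11/6 (P = (11/(1*5 - 2))/2 = (11/(5 - 2))/2 = (11/3)/2 = (11*(⅓))/2 = (½)*(11/3) = 11/6 ≈ 1.8333)
(-26*S(D))*P = -26*(-⅕)²*(11/6) = -26*1/25*(11/6) = -26/25*11/6 = -143/75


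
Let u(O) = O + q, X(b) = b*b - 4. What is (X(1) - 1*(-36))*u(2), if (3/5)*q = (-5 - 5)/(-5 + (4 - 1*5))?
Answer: 473/3 ≈ 157.67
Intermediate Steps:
X(b) = -4 + b² (X(b) = b² - 4 = -4 + b²)
q = 25/9 (q = 5*((-5 - 5)/(-5 + (4 - 1*5)))/3 = 5*(-10/(-5 + (4 - 5)))/3 = 5*(-10/(-5 - 1))/3 = 5*(-10/(-6))/3 = 5*(-10*(-⅙))/3 = (5/3)*(5/3) = 25/9 ≈ 2.7778)
u(O) = 25/9 + O (u(O) = O + 25/9 = 25/9 + O)
(X(1) - 1*(-36))*u(2) = ((-4 + 1²) - 1*(-36))*(25/9 + 2) = ((-4 + 1) + 36)*(43/9) = (-3 + 36)*(43/9) = 33*(43/9) = 473/3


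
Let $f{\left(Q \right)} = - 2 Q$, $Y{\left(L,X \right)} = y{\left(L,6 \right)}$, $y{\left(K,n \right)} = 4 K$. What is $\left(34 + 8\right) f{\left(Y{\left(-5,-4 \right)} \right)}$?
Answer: $1680$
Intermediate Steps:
$Y{\left(L,X \right)} = 4 L$
$\left(34 + 8\right) f{\left(Y{\left(-5,-4 \right)} \right)} = \left(34 + 8\right) \left(- 2 \cdot 4 \left(-5\right)\right) = 42 \left(\left(-2\right) \left(-20\right)\right) = 42 \cdot 40 = 1680$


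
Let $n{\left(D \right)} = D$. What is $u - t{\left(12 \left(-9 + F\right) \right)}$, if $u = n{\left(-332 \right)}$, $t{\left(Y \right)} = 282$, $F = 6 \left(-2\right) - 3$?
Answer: $-614$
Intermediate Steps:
$F = -15$ ($F = -12 - 3 = -15$)
$u = -332$
$u - t{\left(12 \left(-9 + F\right) \right)} = -332 - 282 = -614$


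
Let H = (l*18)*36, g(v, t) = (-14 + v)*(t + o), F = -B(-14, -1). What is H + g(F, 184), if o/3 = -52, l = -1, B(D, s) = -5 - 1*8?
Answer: -676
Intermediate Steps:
B(D, s) = -13 (B(D, s) = -5 - 8 = -13)
o = -156 (o = 3*(-52) = -156)
F = 13 (F = -1*(-13) = 13)
g(v, t) = (-156 + t)*(-14 + v) (g(v, t) = (-14 + v)*(t - 156) = (-14 + v)*(-156 + t) = (-156 + t)*(-14 + v))
H = -648 (H = -1*18*36 = -18*36 = -648)
H + g(F, 184) = -648 + (2184 - 156*13 - 14*184 + 184*13) = -648 + (2184 - 2028 - 2576 + 2392) = -648 - 28 = -676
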